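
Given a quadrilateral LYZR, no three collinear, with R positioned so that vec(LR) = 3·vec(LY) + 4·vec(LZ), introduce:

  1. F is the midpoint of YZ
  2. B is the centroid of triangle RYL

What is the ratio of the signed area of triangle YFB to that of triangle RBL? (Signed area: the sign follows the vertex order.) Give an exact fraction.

[YFB]:[RBL] = 5/8

Choose coordinates L = (0, 0), Y = (1, 0), Z = (0, 1), R = (3, 4).
1. F is the midpoint of YZ ⇒ F = (1/2, 1/2)
2. B is the centroid of triangle RYL ⇒ B = (4/3, 4/3)
2·[YFB] = -5/6, 2·[RBL] = -4/3
[YFB]:[RBL] = -5/6:-4/3 = 5/8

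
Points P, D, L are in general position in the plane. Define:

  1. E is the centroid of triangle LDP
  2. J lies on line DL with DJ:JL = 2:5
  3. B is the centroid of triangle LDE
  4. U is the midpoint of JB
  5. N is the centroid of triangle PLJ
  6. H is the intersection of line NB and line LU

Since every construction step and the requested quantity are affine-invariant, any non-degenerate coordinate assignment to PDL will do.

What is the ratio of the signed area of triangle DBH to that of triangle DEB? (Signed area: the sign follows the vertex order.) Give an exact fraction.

[DBH]:[DEB] = 95/371

Assign P = (0, 0), D = (1, 0), L = (0, 1) — the answer is frame-independent, so this choice is without loss of generality.
1. E is the centroid of triangle LDP ⇒ E = (1/3, 1/3)
2. J lies on line DL with DJ:JL = 2:5 ⇒ J = (5/7, 2/7)
3. B is the centroid of triangle LDE ⇒ B = (4/9, 4/9)
4. U is the midpoint of JB ⇒ U = (73/126, 23/63)
5. N is the centroid of triangle PLJ ⇒ N = (5/21, 3/7)
6. H is the intersection of line NB and line LU ⇒ H = (1679/3339, 1499/3339)
2·[DBH] = -95/3339, 2·[DEB] = -1/9
[DBH]:[DEB] = -95/3339:-1/9 = 95/371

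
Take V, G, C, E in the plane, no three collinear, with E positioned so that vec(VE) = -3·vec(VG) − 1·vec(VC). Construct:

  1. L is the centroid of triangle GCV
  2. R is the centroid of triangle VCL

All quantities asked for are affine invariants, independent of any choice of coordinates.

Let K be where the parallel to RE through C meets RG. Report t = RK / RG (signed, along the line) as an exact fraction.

Set V = (0, 0), G = (1, 0), C = (0, 1), E = (-3, -1); any affine frame gives the same invariant.
1. L is the centroid of triangle GCV ⇒ L = (1/3, 1/3)
2. R is the centroid of triangle VCL ⇒ R = (1/9, 4/9)
through C parallel to RE: direction (-28/9, -13/9); meets RG at K = (-14/27, 41/54)
K = R + t·(G−R) with t = -17/24

t = -17/24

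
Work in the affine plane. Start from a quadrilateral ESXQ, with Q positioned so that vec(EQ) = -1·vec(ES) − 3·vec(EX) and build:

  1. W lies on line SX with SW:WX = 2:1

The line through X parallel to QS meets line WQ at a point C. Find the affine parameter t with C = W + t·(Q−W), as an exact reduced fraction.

Choose coordinates E = (0, 0), S = (1, 0), X = (0, 1), Q = (-1, -3).
1. W lies on line SX with SW:WX = 2:1 ⇒ W = (1/3, 2/3)
through X parallel to QS: direction (2, 3); meets WQ at C = (1, 5/2)
C = W + t·(Q−W) with t = -1/2

t = -1/2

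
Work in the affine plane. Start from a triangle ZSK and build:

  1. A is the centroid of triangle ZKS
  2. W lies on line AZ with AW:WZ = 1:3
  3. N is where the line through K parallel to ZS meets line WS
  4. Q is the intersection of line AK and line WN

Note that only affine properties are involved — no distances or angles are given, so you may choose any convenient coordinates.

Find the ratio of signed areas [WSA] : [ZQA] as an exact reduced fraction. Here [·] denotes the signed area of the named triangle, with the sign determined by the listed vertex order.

[WSA]:[ZQA] = 5/4

Assign Z = (0, 0), S = (1, 0), K = (0, 1) — the answer is frame-independent, so this choice is without loss of generality.
1. A is the centroid of triangle ZKS ⇒ A = (1/3, 1/3)
2. W lies on line AZ with AW:WZ = 1:3 ⇒ W = (1/4, 1/4)
3. N is where the line through K parallel to ZS meets line WS ⇒ N = (-2, 1)
4. Q is the intersection of line AK and line WN ⇒ Q = (2/5, 1/5)
2·[WSA] = 1/12, 2·[ZQA] = 1/15
[WSA]:[ZQA] = 1/12:1/15 = 5/4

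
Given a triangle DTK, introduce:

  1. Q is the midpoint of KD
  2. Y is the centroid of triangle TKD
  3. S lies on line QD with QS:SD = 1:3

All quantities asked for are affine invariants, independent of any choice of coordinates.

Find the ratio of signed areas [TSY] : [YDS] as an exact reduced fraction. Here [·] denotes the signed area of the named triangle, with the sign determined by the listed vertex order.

Work in coordinates with D = (0, 0), T = (1, 0), K = (0, 1).
1. Q is the midpoint of KD ⇒ Q = (0, 1/2)
2. Y is the centroid of triangle TKD ⇒ Y = (1/3, 1/3)
3. S lies on line QD with QS:SD = 1:3 ⇒ S = (0, 3/8)
2·[TSY] = -1/12, 2·[YDS] = -1/8
[TSY]:[YDS] = -1/12:-1/8 = 2/3

[TSY]:[YDS] = 2/3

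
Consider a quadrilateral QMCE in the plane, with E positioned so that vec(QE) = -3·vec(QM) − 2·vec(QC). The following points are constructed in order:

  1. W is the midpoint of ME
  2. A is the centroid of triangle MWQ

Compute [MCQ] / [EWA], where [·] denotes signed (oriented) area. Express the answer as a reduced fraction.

Assign Q = (0, 0), M = (1, 0), C = (0, 1), E = (-3, -2) — the answer is frame-independent, so this choice is without loss of generality.
1. W is the midpoint of ME ⇒ W = (-1, -1)
2. A is the centroid of triangle MWQ ⇒ A = (0, -1/3)
2·[MCQ] = 1, 2·[EWA] = 1/3
[MCQ]:[EWA] = 1:1/3 = 3

[MCQ]:[EWA] = 3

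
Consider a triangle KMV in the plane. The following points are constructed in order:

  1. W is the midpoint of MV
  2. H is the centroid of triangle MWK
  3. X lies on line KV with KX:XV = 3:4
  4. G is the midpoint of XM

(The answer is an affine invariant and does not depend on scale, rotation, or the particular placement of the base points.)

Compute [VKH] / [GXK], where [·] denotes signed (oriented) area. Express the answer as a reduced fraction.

Assign K = (0, 0), M = (1, 0), V = (0, 1) — the answer is frame-independent, so this choice is without loss of generality.
1. W is the midpoint of MV ⇒ W = (1/2, 1/2)
2. H is the centroid of triangle MWK ⇒ H = (1/2, 1/6)
3. X lies on line KV with KX:XV = 3:4 ⇒ X = (0, 3/7)
4. G is the midpoint of XM ⇒ G = (1/2, 3/14)
2·[VKH] = 1/2, 2·[GXK] = 3/14
[VKH]:[GXK] = 1/2:3/14 = 7/3

[VKH]:[GXK] = 7/3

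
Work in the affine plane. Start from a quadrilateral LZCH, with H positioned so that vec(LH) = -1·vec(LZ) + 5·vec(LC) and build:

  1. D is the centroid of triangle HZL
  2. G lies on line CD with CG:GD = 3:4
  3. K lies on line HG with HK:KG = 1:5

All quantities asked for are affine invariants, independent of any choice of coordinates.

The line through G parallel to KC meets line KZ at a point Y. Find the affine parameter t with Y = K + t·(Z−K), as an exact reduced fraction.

Set L = (0, 0), Z = (1, 0), C = (0, 1), H = (-1, 5); any affine frame gives the same invariant.
1. D is the centroid of triangle HZL ⇒ D = (0, 5/3)
2. G lies on line CD with CG:GD = 3:4 ⇒ G = (0, 9/7)
3. K lies on line HG with HK:KG = 1:5 ⇒ K = (-5/6, 92/21)
through G parallel to KC: direction (5/6, -71/21); meets KZ at Y = (-425/642, 8924/2247)
Y = K + t·(Z−K) with t = 10/107

t = 10/107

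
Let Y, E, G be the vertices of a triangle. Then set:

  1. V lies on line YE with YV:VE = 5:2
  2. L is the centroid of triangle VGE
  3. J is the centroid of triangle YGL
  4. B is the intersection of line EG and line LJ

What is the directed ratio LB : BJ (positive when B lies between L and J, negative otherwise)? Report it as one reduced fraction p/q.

Assign Y = (0, 0), E = (1, 0), G = (0, 1) — the answer is frame-independent, so this choice is without loss of generality.
1. V lies on line YE with YV:VE = 5:2 ⇒ V = (5/7, 0)
2. L is the centroid of triangle VGE ⇒ L = (4/7, 1/3)
3. J is the centroid of triangle YGL ⇒ J = (4/21, 4/9)
4. B is the intersection of line EG and line LJ ⇒ B = (12/17, 5/17)
B = L + t·(J−L) with t = -6/17, so LB:BJ = t:(1−t) = -6/17:23/17

LB:BJ = -6/23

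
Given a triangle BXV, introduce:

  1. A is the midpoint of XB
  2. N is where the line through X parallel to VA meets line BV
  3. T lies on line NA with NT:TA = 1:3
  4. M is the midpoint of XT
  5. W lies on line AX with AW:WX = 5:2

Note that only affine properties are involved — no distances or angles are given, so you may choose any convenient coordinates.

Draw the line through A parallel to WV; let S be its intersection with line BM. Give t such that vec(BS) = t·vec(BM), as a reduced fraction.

Set B = (0, 0), X = (1, 0), V = (0, 1); any affine frame gives the same invariant.
1. A is the midpoint of XB ⇒ A = (1/2, 0)
2. N is where the line through X parallel to VA meets line BV ⇒ N = (0, 2)
3. T lies on line NA with NT:TA = 1:3 ⇒ T = (1/8, 3/2)
4. M is the midpoint of XT ⇒ M = (9/16, 3/4)
5. W lies on line AX with AW:WX = 5:2 ⇒ W = (6/7, 0)
through A parallel to WV: direction (-6/7, 1); meets BM at S = (7/30, 14/45)
S = B + t·(M−B) with t = 56/135

t = 56/135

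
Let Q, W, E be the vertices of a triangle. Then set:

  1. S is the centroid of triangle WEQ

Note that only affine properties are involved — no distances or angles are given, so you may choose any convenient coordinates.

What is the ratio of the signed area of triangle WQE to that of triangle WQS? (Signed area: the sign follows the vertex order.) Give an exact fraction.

Set Q = (0, 0), W = (1, 0), E = (0, 1); any affine frame gives the same invariant.
1. S is the centroid of triangle WEQ ⇒ S = (1/3, 1/3)
2·[WQE] = -1, 2·[WQS] = -1/3
[WQE]:[WQS] = -1:-1/3 = 3

[WQE]:[WQS] = 3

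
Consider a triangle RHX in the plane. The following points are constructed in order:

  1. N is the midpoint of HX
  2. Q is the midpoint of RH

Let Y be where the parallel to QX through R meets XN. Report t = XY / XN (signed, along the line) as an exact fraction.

t = -2

Assign R = (0, 0), H = (1, 0), X = (0, 1) — the answer is frame-independent, so this choice is without loss of generality.
1. N is the midpoint of HX ⇒ N = (1/2, 1/2)
2. Q is the midpoint of RH ⇒ Q = (1/2, 0)
through R parallel to QX: direction (-1/2, 1); meets XN at Y = (-1, 2)
Y = X + t·(N−X) with t = -2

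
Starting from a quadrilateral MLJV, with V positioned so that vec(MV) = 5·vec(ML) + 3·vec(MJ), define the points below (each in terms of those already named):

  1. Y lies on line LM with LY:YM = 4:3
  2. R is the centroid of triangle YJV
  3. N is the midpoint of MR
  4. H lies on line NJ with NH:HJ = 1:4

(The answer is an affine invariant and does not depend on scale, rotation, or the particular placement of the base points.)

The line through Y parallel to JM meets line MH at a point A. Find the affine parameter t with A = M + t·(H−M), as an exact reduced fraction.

Work in coordinates with M = (0, 0), L = (1, 0), J = (0, 1), V = (5, 3).
1. Y lies on line LM with LY:YM = 4:3 ⇒ Y = (3/7, 0)
2. R is the centroid of triangle YJV ⇒ R = (38/21, 4/3)
3. N is the midpoint of MR ⇒ N = (19/21, 2/3)
4. H lies on line NJ with NH:HJ = 1:4 ⇒ H = (76/105, 11/15)
through Y parallel to JM: direction (0, -1); meets MH at A = (3/7, 33/76)
A = M + t·(H−M) with t = 45/76

t = 45/76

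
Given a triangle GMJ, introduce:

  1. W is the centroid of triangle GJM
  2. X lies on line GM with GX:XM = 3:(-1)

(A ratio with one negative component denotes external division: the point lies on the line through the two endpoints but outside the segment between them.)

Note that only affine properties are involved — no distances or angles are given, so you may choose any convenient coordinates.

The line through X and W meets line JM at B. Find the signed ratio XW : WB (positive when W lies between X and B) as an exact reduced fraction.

Work in coordinates with G = (0, 0), M = (1, 0), J = (0, 1).
1. W is the centroid of triangle GJM ⇒ W = (1/3, 1/3)
2. X lies on line GM with GX:XM = 3:(-1) ⇒ X = (3/2, 0)
line XW meets JM at B = (4/5, 1/5)
W = X + t·(B−X) with t = 5/3, so XW:WB = 5/3:-2/3

XW:WB = -5/2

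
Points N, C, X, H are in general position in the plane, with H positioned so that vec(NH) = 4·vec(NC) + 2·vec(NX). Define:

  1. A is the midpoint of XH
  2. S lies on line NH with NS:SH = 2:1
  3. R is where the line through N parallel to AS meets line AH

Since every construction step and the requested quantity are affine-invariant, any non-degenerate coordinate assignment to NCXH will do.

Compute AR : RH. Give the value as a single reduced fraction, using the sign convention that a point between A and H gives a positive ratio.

AR:RH = -2/3

Choose coordinates N = (0, 0), C = (1, 0), X = (0, 1), H = (4, 2).
1. A is the midpoint of XH ⇒ A = (2, 3/2)
2. S lies on line NH with NS:SH = 2:1 ⇒ S = (8/3, 4/3)
3. R is where the line through N parallel to AS meets line AH ⇒ R = (-2, 1/2)
R = A + t·(H−A) with t = -2, so AR:RH = t:(1−t) = -2:3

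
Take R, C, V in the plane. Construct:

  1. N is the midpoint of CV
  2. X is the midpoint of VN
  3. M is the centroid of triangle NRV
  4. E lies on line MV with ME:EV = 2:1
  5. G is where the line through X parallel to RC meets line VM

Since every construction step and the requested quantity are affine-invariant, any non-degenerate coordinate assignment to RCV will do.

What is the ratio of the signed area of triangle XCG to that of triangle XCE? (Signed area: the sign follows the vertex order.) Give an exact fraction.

Set R = (0, 0), C = (1, 0), V = (0, 1); any affine frame gives the same invariant.
1. N is the midpoint of CV ⇒ N = (1/2, 1/2)
2. X is the midpoint of VN ⇒ X = (1/4, 3/4)
3. M is the centroid of triangle NRV ⇒ M = (1/6, 1/2)
4. E lies on line MV with ME:EV = 2:1 ⇒ E = (1/18, 5/6)
5. G is where the line through X parallel to RC meets line VM ⇒ G = (1/12, 3/4)
2·[XCG] = -1/8, 2·[XCE] = -1/12
[XCG]:[XCE] = -1/8:-1/12 = 3/2

[XCG]:[XCE] = 3/2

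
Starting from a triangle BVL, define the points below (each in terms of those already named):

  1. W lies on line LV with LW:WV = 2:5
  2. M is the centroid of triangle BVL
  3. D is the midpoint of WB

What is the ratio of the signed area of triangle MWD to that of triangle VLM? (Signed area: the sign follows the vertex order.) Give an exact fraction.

[MWD]:[VLM] = 3/14

Assign B = (0, 0), V = (1, 0), L = (0, 1) — the answer is frame-independent, so this choice is without loss of generality.
1. W lies on line LV with LW:WV = 2:5 ⇒ W = (2/7, 5/7)
2. M is the centroid of triangle BVL ⇒ M = (1/3, 1/3)
3. D is the midpoint of WB ⇒ D = (1/7, 5/14)
2·[MWD] = 1/14, 2·[VLM] = 1/3
[MWD]:[VLM] = 1/14:1/3 = 3/14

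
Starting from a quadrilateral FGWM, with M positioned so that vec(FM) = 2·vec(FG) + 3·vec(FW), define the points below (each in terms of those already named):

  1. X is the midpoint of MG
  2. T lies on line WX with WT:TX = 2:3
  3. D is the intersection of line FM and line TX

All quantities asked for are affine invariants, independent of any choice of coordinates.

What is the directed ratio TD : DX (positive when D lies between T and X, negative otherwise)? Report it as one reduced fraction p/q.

TD:DX = 2/5

Set F = (0, 0), G = (1, 0), W = (0, 1), M = (2, 3); any affine frame gives the same invariant.
1. X is the midpoint of MG ⇒ X = (3/2, 3/2)
2. T lies on line WX with WT:TX = 2:3 ⇒ T = (3/5, 6/5)
3. D is the intersection of line FM and line TX ⇒ D = (6/7, 9/7)
D = T + t·(X−T) with t = 2/7, so TD:DX = t:(1−t) = 2/7:5/7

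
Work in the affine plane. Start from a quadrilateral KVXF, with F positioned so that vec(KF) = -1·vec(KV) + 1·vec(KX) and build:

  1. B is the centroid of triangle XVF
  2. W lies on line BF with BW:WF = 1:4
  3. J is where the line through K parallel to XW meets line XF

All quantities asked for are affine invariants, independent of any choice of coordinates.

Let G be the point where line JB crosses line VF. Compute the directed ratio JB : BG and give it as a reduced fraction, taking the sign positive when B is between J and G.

JB:BG = 17/4

Set K = (0, 0), V = (1, 0), X = (0, 1), F = (-1, 1); any affine frame gives the same invariant.
1. B is the centroid of triangle XVF ⇒ B = (0, 2/3)
2. W lies on line BF with BW:WF = 1:4 ⇒ W = (-1/5, 11/15)
3. J is where the line through K parallel to XW meets line XF ⇒ J = (3/4, 1)
line JB meets VF at G = (-3/17, 10/17)
B = J + t·(G−J) with t = 17/21, so JB:BG = 17/21:4/21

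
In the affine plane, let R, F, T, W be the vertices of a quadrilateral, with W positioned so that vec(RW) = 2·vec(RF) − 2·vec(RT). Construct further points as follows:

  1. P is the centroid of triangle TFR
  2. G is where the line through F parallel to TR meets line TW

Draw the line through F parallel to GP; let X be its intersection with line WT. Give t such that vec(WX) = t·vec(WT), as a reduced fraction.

t = 3/2

Work in coordinates with R = (0, 0), F = (1, 0), T = (0, 1), W = (2, -2).
1. P is the centroid of triangle TFR ⇒ P = (1/3, 1/3)
2. G is where the line through F parallel to TR meets line TW ⇒ G = (1, -1/2)
through F parallel to GP: direction (-2/3, 5/6); meets WT at X = (-1, 5/2)
X = W + t·(T−W) with t = 3/2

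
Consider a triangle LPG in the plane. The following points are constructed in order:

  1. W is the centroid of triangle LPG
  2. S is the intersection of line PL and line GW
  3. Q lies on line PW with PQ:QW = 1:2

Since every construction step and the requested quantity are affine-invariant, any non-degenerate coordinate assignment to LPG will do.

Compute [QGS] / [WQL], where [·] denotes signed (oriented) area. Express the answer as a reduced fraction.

Set L = (0, 0), P = (1, 0), G = (0, 1); any affine frame gives the same invariant.
1. W is the centroid of triangle LPG ⇒ W = (1/3, 1/3)
2. S is the intersection of line PL and line GW ⇒ S = (1/2, 0)
3. Q lies on line PW with PQ:QW = 1:2 ⇒ Q = (7/9, 1/9)
2·[QGS] = 1/3, 2·[WQL] = -2/9
[QGS]:[WQL] = 1/3:-2/9 = -3/2

[QGS]:[WQL] = -3/2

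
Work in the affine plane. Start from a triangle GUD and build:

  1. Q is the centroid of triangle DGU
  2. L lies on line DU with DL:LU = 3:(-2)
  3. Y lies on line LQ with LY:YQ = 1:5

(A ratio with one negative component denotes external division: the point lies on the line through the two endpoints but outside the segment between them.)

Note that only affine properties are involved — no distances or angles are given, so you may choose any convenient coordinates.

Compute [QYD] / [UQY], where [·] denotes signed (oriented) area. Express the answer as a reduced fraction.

Work in coordinates with G = (0, 0), U = (1, 0), D = (0, 1).
1. Q is the centroid of triangle DGU ⇒ Q = (1/3, 1/3)
2. L lies on line DU with DL:LU = 3:(-2) ⇒ L = (3, -2)
3. Y lies on line LQ with LY:YQ = 1:5 ⇒ Y = (23/9, -29/18)
2·[QYD] = 5/6, 2·[UQY] = 5/9
[QYD]:[UQY] = 5/6:5/9 = 3/2

[QYD]:[UQY] = 3/2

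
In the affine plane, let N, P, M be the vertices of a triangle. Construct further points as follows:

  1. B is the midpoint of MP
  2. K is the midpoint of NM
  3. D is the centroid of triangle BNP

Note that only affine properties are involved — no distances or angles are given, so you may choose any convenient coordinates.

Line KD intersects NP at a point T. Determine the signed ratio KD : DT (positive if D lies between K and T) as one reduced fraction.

Work in coordinates with N = (0, 0), P = (1, 0), M = (0, 1).
1. B is the midpoint of MP ⇒ B = (1/2, 1/2)
2. K is the midpoint of NM ⇒ K = (0, 1/2)
3. D is the centroid of triangle BNP ⇒ D = (1/2, 1/6)
line KD meets NP at T = (3/4, 0)
D = K + t·(T−K) with t = 2/3, so KD:DT = 2/3:1/3

KD:DT = 2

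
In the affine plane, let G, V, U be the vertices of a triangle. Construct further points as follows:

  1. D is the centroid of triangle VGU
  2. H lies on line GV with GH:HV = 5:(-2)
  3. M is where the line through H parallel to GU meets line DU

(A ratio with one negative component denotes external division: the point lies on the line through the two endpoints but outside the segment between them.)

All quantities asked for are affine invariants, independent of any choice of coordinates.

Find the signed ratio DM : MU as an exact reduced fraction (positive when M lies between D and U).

Assign G = (0, 0), V = (1, 0), U = (0, 1) — the answer is frame-independent, so this choice is without loss of generality.
1. D is the centroid of triangle VGU ⇒ D = (1/3, 1/3)
2. H lies on line GV with GH:HV = 5:(-2) ⇒ H = (5/3, 0)
3. M is where the line through H parallel to GU meets line DU ⇒ M = (5/3, -7/3)
M = D + t·(U−D) with t = -4, so DM:MU = t:(1−t) = -4:5

DM:MU = -4/5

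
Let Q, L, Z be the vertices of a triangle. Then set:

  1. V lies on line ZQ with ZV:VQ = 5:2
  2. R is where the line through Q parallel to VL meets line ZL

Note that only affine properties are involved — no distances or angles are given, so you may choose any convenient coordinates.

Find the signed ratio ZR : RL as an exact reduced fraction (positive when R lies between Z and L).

Work in coordinates with Q = (0, 0), L = (1, 0), Z = (0, 1).
1. V lies on line ZQ with ZV:VQ = 5:2 ⇒ V = (0, 2/7)
2. R is where the line through Q parallel to VL meets line ZL ⇒ R = (7/5, -2/5)
R = Z + t·(L−Z) with t = 7/5, so ZR:RL = t:(1−t) = 7/5:-2/5

ZR:RL = -7/2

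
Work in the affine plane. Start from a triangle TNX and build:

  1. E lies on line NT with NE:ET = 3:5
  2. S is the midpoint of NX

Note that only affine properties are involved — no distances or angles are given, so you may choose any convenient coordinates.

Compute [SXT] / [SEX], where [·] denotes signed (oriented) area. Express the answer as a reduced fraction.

[SXT]:[SEX] = -8/3

Choose coordinates T = (0, 0), N = (1, 0), X = (0, 1).
1. E lies on line NT with NE:ET = 3:5 ⇒ E = (5/8, 0)
2. S is the midpoint of NX ⇒ S = (1/2, 1/2)
2·[SXT] = 1/2, 2·[SEX] = -3/16
[SXT]:[SEX] = 1/2:-3/16 = -8/3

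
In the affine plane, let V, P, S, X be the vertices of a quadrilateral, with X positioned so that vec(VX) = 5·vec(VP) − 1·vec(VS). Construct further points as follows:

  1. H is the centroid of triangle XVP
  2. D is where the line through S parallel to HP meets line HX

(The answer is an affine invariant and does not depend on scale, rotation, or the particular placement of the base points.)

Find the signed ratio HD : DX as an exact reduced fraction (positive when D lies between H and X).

HD:DX = -2

Choose coordinates V = (0, 0), P = (1, 0), S = (0, 1), X = (5, -1).
1. H is the centroid of triangle XVP ⇒ H = (2, -1/3)
2. D is where the line through S parallel to HP meets line HX ⇒ D = (8, -5/3)
D = H + t·(X−H) with t = 2, so HD:DX = t:(1−t) = 2:-1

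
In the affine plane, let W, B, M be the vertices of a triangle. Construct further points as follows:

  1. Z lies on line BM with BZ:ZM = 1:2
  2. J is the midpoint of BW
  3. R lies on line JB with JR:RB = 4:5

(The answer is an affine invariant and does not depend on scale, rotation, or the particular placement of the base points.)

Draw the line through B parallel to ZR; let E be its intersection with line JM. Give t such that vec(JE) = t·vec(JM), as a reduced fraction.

Work in coordinates with W = (0, 0), B = (1, 0), M = (0, 1).
1. Z lies on line BM with BZ:ZM = 1:2 ⇒ Z = (2/3, 1/3)
2. J is the midpoint of BW ⇒ J = (1/2, 0)
3. R lies on line JB with JR:RB = 4:5 ⇒ R = (13/18, 0)
through B parallel to ZR: direction (1/18, -1/3); meets JM at E = (5/4, -3/2)
E = J + t·(M−J) with t = -3/2

t = -3/2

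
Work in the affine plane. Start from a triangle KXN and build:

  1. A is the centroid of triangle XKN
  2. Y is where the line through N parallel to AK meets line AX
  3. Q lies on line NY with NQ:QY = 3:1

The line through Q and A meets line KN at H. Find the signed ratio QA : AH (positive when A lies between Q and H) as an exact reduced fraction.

Choose coordinates K = (0, 0), X = (1, 0), N = (0, 1).
1. A is the centroid of triangle XKN ⇒ A = (1/3, 1/3)
2. Y is where the line through N parallel to AK meets line AX ⇒ Y = (-1/3, 2/3)
3. Q lies on line NY with NQ:QY = 3:1 ⇒ Q = (-1/4, 3/4)
line QA meets KN at H = (0, 4/7)
A = Q + t·(H−Q) with t = 7/3, so QA:AH = 7/3:-4/3

QA:AH = -7/4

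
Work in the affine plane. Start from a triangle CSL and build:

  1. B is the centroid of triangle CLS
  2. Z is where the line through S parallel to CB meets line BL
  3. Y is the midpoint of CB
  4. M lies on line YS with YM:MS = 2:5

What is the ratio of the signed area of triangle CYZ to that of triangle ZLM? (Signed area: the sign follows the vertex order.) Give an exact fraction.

Set C = (0, 0), S = (1, 0), L = (0, 1); any affine frame gives the same invariant.
1. B is the centroid of triangle CLS ⇒ B = (1/3, 1/3)
2. Z is where the line through S parallel to CB meets line BL ⇒ Z = (2/3, -1/3)
3. Y is the midpoint of CB ⇒ Y = (1/6, 1/6)
4. M lies on line YS with YM:MS = 2:5 ⇒ M = (17/42, 5/42)
2·[CYZ] = -1/6, 2·[ZLM] = 1/21
[CYZ]:[ZLM] = -1/6:1/21 = -7/2

[CYZ]:[ZLM] = -7/2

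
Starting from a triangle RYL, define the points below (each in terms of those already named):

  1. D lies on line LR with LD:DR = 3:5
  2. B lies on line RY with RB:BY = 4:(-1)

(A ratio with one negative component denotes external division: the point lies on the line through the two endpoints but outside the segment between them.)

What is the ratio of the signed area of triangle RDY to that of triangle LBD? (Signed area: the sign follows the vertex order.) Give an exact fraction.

[RDY]:[LBD] = 5/4

Choose coordinates R = (0, 0), Y = (1, 0), L = (0, 1).
1. D lies on line LR with LD:DR = 3:5 ⇒ D = (0, 5/8)
2. B lies on line RY with RB:BY = 4:(-1) ⇒ B = (4/3, 0)
2·[RDY] = -5/8, 2·[LBD] = -1/2
[RDY]:[LBD] = -5/8:-1/2 = 5/4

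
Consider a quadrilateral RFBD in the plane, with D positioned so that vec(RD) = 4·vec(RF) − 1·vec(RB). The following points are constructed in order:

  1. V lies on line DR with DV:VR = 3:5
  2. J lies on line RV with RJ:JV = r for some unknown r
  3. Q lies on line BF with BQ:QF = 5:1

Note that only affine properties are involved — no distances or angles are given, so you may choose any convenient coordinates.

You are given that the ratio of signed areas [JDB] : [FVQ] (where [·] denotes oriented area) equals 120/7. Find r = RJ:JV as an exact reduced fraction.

Set R = (0, 0), F = (1, 0), B = (0, 1), D = (4, -1); any affine frame gives the same invariant.
1. V lies on line DR with DV:VR = 3:5 ⇒ V = (5/2, -5/8)
2. With RJ:JV = r, write λ = r/(r+1) so J = R + λ·(V−R); J is affine-linear in λ
3. Q lies on line BF with BQ:QF = 5:1 ⇒ Q = (5/6, 1/6)
Every point depending on J is an affine combination of J and λ-independent points, so each such coordinate is linear in λ; the λ² term in each signed area is a multiple of (V−R)×(V−R) = 0, so 2·[JDB] and 2·[FVQ] are each linear in λ. Evaluating at λ=0 and λ=1:
  2·[JDB] = -5/2·λ + 4,   2·[FVQ] = 7/48
So [JDB]:[FVQ] = (-5/2·λ + 4) / (7/48). Setting this equal to 120/7:
  -5/2·λ + 4 = 120/7·(7/48)  ⇒  λ = 3/5
Then r = λ/(1−λ) = (3/5)/(2/5) = 3/2. Check: with r = 3/2, J = (3/2, -3/8) and [JDB]:[FVQ] = 120/7 as required.

r = 3/2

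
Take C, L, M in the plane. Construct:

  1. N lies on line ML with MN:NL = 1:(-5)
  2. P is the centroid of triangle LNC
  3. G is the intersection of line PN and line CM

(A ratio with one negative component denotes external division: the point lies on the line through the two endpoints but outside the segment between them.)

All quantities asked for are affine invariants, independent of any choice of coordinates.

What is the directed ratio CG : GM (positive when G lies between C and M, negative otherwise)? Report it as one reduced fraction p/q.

CG:GM = 5

Choose coordinates C = (0, 0), L = (1, 0), M = (0, 1).
1. N lies on line ML with MN:NL = 1:(-5) ⇒ N = (-1/4, 5/4)
2. P is the centroid of triangle LNC ⇒ P = (1/4, 5/12)
3. G is the intersection of line PN and line CM ⇒ G = (0, 5/6)
G = C + t·(M−C) with t = 5/6, so CG:GM = t:(1−t) = 5/6:1/6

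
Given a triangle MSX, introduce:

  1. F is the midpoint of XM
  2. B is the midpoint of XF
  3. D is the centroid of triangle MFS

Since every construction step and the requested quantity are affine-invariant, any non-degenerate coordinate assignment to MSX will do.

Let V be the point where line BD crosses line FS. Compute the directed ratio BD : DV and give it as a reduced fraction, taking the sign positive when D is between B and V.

Set M = (0, 0), S = (1, 0), X = (0, 1); any affine frame gives the same invariant.
1. F is the midpoint of XM ⇒ F = (0, 1/2)
2. B is the midpoint of XF ⇒ B = (0, 3/4)
3. D is the centroid of triangle MFS ⇒ D = (1/3, 1/6)
line BD meets FS at V = (1/5, 2/5)
D = B + t·(V−B) with t = 5/3, so BD:DV = 5/3:-2/3

BD:DV = -5/2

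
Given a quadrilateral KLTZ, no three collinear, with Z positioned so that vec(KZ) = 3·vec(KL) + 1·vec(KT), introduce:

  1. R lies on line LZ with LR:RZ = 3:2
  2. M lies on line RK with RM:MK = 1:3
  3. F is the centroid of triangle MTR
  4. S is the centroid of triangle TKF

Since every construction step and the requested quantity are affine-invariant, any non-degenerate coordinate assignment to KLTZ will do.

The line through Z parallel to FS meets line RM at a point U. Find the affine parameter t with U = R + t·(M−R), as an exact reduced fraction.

t = -4

Work in coordinates with K = (0, 0), L = (1, 0), T = (0, 1), Z = (3, 1).
1. R lies on line LZ with LR:RZ = 3:2 ⇒ R = (11/5, 3/5)
2. M lies on line RK with RM:MK = 1:3 ⇒ M = (33/20, 9/20)
3. F is the centroid of triangle MTR ⇒ F = (77/60, 41/60)
4. S is the centroid of triangle TKF ⇒ S = (77/180, 101/180)
through Z parallel to FS: direction (-77/90, -11/90); meets RM at U = (22/5, 6/5)
U = R + t·(M−R) with t = -4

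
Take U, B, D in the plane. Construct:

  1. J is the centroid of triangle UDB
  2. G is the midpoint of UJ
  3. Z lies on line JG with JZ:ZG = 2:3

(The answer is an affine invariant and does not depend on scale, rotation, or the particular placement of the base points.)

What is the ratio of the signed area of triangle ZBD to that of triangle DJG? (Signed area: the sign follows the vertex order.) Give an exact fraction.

Choose coordinates U = (0, 0), B = (1, 0), D = (0, 1).
1. J is the centroid of triangle UDB ⇒ J = (1/3, 1/3)
2. G is the midpoint of UJ ⇒ G = (1/6, 1/6)
3. Z lies on line JG with JZ:ZG = 2:3 ⇒ Z = (4/15, 4/15)
2·[ZBD] = 7/15, 2·[DJG] = -1/6
[ZBD]:[DJG] = 7/15:-1/6 = -14/5

[ZBD]:[DJG] = -14/5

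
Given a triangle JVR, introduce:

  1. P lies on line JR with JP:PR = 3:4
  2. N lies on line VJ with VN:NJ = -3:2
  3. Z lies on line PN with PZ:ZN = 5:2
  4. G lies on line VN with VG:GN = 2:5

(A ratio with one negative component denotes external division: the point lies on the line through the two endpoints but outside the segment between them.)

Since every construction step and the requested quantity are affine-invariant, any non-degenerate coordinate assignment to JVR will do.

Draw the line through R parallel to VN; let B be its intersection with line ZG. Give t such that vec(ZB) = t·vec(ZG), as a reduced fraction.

t = -43/6

Choose coordinates J = (0, 0), V = (1, 0), R = (0, 1).
1. P lies on line JR with JP:PR = 3:4 ⇒ P = (0, 3/7)
2. N lies on line VJ with VN:NJ = -3:2 ⇒ N = (-2, 0)
3. Z lies on line PN with PZ:ZN = 5:2 ⇒ Z = (-10/7, 6/49)
4. G lies on line VN with VG:GN = 2:5 ⇒ G = (1/7, 0)
through R parallel to VN: direction (-3, 0); meets ZG at B = (-533/42, 1)
B = Z + t·(G−Z) with t = -43/6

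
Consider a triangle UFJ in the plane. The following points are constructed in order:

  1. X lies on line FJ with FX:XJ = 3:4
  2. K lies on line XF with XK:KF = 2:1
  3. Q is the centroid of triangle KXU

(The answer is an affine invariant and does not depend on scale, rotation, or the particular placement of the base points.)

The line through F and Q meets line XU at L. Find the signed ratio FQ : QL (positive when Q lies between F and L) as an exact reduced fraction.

FQ:QL = 7/2

Choose coordinates U = (0, 0), F = (1, 0), J = (0, 1).
1. X lies on line FJ with FX:XJ = 3:4 ⇒ X = (4/7, 3/7)
2. K lies on line XF with XK:KF = 2:1 ⇒ K = (6/7, 1/7)
3. Q is the centroid of triangle KXU ⇒ Q = (10/21, 4/21)
line FQ meets XU at L = (16/49, 12/49)
Q = F + t·(L−F) with t = 7/9, so FQ:QL = 7/9:2/9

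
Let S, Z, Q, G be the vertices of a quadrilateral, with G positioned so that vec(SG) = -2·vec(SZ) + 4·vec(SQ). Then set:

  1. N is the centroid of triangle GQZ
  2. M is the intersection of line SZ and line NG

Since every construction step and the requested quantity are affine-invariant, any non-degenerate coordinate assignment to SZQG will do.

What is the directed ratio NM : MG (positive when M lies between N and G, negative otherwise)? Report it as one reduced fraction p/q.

NM:MG = -5/12

Set S = (0, 0), Z = (1, 0), Q = (0, 1), G = (-2, 4); any affine frame gives the same invariant.
1. N is the centroid of triangle GQZ ⇒ N = (-1/3, 5/3)
2. M is the intersection of line SZ and line NG ⇒ M = (6/7, 0)
M = N + t·(G−N) with t = -5/7, so NM:MG = t:(1−t) = -5/7:12/7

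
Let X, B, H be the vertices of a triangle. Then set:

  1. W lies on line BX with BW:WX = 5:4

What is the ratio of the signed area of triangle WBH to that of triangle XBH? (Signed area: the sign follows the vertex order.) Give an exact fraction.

Work in coordinates with X = (0, 0), B = (1, 0), H = (0, 1).
1. W lies on line BX with BW:WX = 5:4 ⇒ W = (4/9, 0)
2·[WBH] = 5/9, 2·[XBH] = 1
[WBH]:[XBH] = 5/9:1 = 5/9

[WBH]:[XBH] = 5/9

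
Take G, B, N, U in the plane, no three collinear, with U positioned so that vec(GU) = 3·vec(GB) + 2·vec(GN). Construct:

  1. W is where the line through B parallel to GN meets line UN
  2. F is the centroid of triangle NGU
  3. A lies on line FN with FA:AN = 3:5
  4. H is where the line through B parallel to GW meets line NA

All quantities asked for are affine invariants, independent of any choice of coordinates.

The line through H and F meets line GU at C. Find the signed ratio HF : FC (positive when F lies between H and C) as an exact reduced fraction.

Assign G = (0, 0), B = (1, 0), N = (0, 1), U = (3, 2) — the answer is frame-independent, so this choice is without loss of generality.
1. W is where the line through B parallel to GN meets line UN ⇒ W = (1, 4/3)
2. F is the centroid of triangle NGU ⇒ F = (1, 1)
3. A lies on line FN with FA:AN = 3:5 ⇒ A = (5/8, 1)
4. H is where the line through B parallel to GW meets line NA ⇒ H = (7/4, 1)
line HF meets GU at C = (3/2, 1)
F = H + t·(C−H) with t = 3, so HF:FC = 3:-2

HF:FC = -3/2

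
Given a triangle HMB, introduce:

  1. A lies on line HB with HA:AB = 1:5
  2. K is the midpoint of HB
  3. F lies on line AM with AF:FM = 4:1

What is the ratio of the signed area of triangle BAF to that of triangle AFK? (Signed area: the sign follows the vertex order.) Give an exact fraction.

[BAF]:[AFK] = 5/2

Assign H = (0, 0), M = (1, 0), B = (0, 1) — the answer is frame-independent, so this choice is without loss of generality.
1. A lies on line HB with HA:AB = 1:5 ⇒ A = (0, 1/6)
2. K is the midpoint of HB ⇒ K = (0, 1/2)
3. F lies on line AM with AF:FM = 4:1 ⇒ F = (4/5, 1/30)
2·[BAF] = 2/3, 2·[AFK] = 4/15
[BAF]:[AFK] = 2/3:4/15 = 5/2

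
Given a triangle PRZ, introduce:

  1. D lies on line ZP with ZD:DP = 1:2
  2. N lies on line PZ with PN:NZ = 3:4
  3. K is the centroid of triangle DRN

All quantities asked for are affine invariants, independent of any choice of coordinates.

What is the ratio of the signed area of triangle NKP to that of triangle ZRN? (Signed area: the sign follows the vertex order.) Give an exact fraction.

Choose coordinates P = (0, 0), R = (1, 0), Z = (0, 1).
1. D lies on line ZP with ZD:DP = 1:2 ⇒ D = (0, 2/3)
2. N lies on line PZ with PN:NZ = 3:4 ⇒ N = (0, 3/7)
3. K is the centroid of triangle DRN ⇒ K = (1/3, 23/63)
2·[NKP] = -1/7, 2·[ZRN] = -4/7
[NKP]:[ZRN] = -1/7:-4/7 = 1/4

[NKP]:[ZRN] = 1/4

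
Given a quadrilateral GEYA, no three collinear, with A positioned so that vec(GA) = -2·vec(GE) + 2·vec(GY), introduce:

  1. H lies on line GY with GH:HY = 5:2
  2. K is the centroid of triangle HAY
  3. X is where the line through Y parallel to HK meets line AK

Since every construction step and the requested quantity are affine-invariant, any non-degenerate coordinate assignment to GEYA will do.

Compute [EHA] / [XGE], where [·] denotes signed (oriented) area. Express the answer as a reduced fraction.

Work in coordinates with G = (0, 0), E = (1, 0), Y = (0, 1), A = (-2, 2).
1. H lies on line GY with GH:HY = 5:2 ⇒ H = (0, 5/7)
2. K is the centroid of triangle HAY ⇒ K = (-2/3, 26/21)
3. X is where the line through Y parallel to HK meets line AK ⇒ X = (2/3, 10/21)
2·[EHA] = 1/7, 2·[XGE] = 10/21
[EHA]:[XGE] = 1/7:10/21 = 3/10

[EHA]:[XGE] = 3/10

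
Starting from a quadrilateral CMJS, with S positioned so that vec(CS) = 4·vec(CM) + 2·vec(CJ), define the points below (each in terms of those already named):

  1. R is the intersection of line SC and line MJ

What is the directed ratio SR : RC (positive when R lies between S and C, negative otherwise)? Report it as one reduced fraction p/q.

SR:RC = 5

Work in coordinates with C = (0, 0), M = (1, 0), J = (0, 1), S = (4, 2).
1. R is the intersection of line SC and line MJ ⇒ R = (2/3, 1/3)
R = S + t·(C−S) with t = 5/6, so SR:RC = t:(1−t) = 5/6:1/6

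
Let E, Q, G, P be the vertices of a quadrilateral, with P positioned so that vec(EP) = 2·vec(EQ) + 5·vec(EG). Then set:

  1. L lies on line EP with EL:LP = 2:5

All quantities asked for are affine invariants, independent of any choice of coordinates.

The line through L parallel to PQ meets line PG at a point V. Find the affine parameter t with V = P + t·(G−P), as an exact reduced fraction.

t = 25/42

Work in coordinates with E = (0, 0), Q = (1, 0), G = (0, 1), P = (2, 5).
1. L lies on line EP with EL:LP = 2:5 ⇒ L = (4/7, 10/7)
through L parallel to PQ: direction (-1, -5); meets PG at V = (17/21, 55/21)
V = P + t·(G−P) with t = 25/42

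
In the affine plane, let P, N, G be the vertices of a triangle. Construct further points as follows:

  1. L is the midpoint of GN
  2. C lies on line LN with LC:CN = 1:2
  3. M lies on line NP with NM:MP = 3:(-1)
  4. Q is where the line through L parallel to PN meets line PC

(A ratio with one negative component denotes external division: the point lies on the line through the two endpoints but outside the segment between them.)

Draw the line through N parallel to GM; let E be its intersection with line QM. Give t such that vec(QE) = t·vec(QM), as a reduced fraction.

Set P = (0, 0), N = (1, 0), G = (0, 1); any affine frame gives the same invariant.
1. L is the midpoint of GN ⇒ L = (1/2, 1/2)
2. C lies on line LN with LC:CN = 1:2 ⇒ C = (2/3, 1/3)
3. M lies on line NP with NM:MP = 3:(-1) ⇒ M = (-1/2, 0)
4. Q is where the line through L parallel to PN meets line PC ⇒ Q = (1, 1/2)
through N parallel to GM: direction (-1/2, -1); meets QM at E = (13/10, 3/5)
E = Q + t·(M−Q) with t = -1/5

t = -1/5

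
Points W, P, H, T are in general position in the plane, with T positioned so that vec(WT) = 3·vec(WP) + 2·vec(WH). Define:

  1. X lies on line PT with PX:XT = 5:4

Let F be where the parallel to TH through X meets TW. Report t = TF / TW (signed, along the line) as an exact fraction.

t = 16/27

Assign W = (0, 0), P = (1, 0), H = (0, 1), T = (3, 2) — the answer is frame-independent, so this choice is without loss of generality.
1. X lies on line PT with PX:XT = 5:4 ⇒ X = (19/9, 10/9)
through X parallel to TH: direction (-3, -1); meets TW at F = (11/9, 22/27)
F = T + t·(W−T) with t = 16/27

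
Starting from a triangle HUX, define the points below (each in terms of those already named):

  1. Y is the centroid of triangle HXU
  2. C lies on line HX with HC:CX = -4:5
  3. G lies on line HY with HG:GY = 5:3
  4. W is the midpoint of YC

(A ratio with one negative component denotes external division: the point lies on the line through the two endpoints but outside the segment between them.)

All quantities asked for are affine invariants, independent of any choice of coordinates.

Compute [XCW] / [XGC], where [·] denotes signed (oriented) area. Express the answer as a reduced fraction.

[XCW]:[XGC] = -4/5

Assign H = (0, 0), U = (1, 0), X = (0, 1) — the answer is frame-independent, so this choice is without loss of generality.
1. Y is the centroid of triangle HXU ⇒ Y = (1/3, 1/3)
2. C lies on line HX with HC:CX = -4:5 ⇒ C = (0, -4)
3. G lies on line HY with HG:GY = 5:3 ⇒ G = (5/24, 5/24)
4. W is the midpoint of YC ⇒ W = (1/6, -11/6)
2·[XCW] = 5/6, 2·[XGC] = -25/24
[XCW]:[XGC] = 5/6:-25/24 = -4/5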